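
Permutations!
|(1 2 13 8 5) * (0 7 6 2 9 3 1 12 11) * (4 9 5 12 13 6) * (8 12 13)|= 22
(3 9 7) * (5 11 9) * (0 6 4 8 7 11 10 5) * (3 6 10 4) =[10, 1, 2, 0, 8, 4, 3, 6, 7, 11, 5, 9] =(0 10 5 4 8 7 6 3)(9 11)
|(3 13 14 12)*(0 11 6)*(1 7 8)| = |(0 11 6)(1 7 8)(3 13 14 12)| = 12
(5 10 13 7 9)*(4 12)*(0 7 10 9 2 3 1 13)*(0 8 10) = [7, 13, 3, 1, 12, 9, 6, 2, 10, 5, 8, 11, 4, 0] = (0 7 2 3 1 13)(4 12)(5 9)(8 10)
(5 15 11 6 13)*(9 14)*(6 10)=[0, 1, 2, 3, 4, 15, 13, 7, 8, 14, 6, 10, 12, 5, 9, 11]=(5 15 11 10 6 13)(9 14)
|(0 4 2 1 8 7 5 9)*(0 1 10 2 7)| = |(0 4 7 5 9 1 8)(2 10)| = 14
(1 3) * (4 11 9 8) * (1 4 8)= [0, 3, 2, 4, 11, 5, 6, 7, 8, 1, 10, 9]= (1 3 4 11 9)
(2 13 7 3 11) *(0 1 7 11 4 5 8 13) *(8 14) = [1, 7, 0, 4, 5, 14, 6, 3, 13, 9, 10, 2, 12, 11, 8] = (0 1 7 3 4 5 14 8 13 11 2)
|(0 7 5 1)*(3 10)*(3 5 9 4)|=8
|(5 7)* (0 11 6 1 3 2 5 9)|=|(0 11 6 1 3 2 5 7 9)|=9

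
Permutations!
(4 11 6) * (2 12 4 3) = (2 12 4 11 6 3) = [0, 1, 12, 2, 11, 5, 3, 7, 8, 9, 10, 6, 4]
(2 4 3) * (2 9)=(2 4 3 9)=[0, 1, 4, 9, 3, 5, 6, 7, 8, 2]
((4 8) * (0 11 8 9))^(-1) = (0 9 4 8 11) = [9, 1, 2, 3, 8, 5, 6, 7, 11, 4, 10, 0]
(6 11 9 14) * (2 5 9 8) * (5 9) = (2 9 14 6 11 8) = [0, 1, 9, 3, 4, 5, 11, 7, 2, 14, 10, 8, 12, 13, 6]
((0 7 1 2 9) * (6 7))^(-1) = (0 9 2 1 7 6) = [9, 7, 1, 3, 4, 5, 0, 6, 8, 2]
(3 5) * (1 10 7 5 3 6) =(1 10 7 5 6) =[0, 10, 2, 3, 4, 6, 1, 5, 8, 9, 7]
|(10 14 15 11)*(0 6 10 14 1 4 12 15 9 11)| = 21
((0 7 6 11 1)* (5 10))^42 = [6, 7, 2, 3, 4, 5, 1, 11, 8, 9, 10, 0] = (0 6 1 7 11)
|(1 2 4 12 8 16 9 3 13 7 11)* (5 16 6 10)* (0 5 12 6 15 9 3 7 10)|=16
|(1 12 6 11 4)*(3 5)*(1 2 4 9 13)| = |(1 12 6 11 9 13)(2 4)(3 5)| = 6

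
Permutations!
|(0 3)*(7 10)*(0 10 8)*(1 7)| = 6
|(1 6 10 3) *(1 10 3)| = 4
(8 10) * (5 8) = (5 8 10) = [0, 1, 2, 3, 4, 8, 6, 7, 10, 9, 5]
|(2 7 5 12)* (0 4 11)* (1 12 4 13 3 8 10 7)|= |(0 13 3 8 10 7 5 4 11)(1 12 2)|= 9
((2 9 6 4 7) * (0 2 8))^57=(0 2 9 6 4 7 8)=[2, 1, 9, 3, 7, 5, 4, 8, 0, 6]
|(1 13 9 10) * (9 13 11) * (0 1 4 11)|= |(13)(0 1)(4 11 9 10)|= 4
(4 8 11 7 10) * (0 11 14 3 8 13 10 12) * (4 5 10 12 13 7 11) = (0 4 7 13 12)(3 8 14)(5 10) = [4, 1, 2, 8, 7, 10, 6, 13, 14, 9, 5, 11, 0, 12, 3]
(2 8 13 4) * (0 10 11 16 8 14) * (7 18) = (0 10 11 16 8 13 4 2 14)(7 18) = [10, 1, 14, 3, 2, 5, 6, 18, 13, 9, 11, 16, 12, 4, 0, 15, 8, 17, 7]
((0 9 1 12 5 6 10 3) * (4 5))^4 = (0 4 3 12 10 1 6 9 5) = [4, 6, 2, 12, 3, 0, 9, 7, 8, 5, 1, 11, 10]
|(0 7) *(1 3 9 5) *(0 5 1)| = |(0 7 5)(1 3 9)| = 3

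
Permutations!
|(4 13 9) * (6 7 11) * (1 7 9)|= |(1 7 11 6 9 4 13)|= 7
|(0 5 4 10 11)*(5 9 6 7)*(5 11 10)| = |(0 9 6 7 11)(4 5)| = 10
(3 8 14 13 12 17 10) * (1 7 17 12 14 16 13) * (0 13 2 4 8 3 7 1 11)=(0 13 14 11)(2 4 8 16)(7 17 10)=[13, 1, 4, 3, 8, 5, 6, 17, 16, 9, 7, 0, 12, 14, 11, 15, 2, 10]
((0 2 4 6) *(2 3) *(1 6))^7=(0 3 2 4 1 6)=[3, 6, 4, 2, 1, 5, 0]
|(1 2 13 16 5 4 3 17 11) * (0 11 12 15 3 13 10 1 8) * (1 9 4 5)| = |(0 11 8)(1 2 10 9 4 13 16)(3 17 12 15)| = 84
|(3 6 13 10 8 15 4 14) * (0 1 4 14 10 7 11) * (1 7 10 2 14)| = 30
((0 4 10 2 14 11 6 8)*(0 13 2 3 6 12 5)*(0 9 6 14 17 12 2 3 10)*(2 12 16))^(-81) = [4, 1, 2, 3, 0, 5, 6, 7, 8, 9, 10, 11, 12, 13, 14, 15, 16, 17] = (17)(0 4)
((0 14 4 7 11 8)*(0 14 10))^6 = (4 7 11 8 14) = [0, 1, 2, 3, 7, 5, 6, 11, 14, 9, 10, 8, 12, 13, 4]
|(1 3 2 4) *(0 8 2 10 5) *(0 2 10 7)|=9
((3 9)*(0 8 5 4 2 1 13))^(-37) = [1, 4, 5, 9, 8, 0, 6, 7, 13, 3, 10, 11, 12, 2] = (0 1 4 8 13 2 5)(3 9)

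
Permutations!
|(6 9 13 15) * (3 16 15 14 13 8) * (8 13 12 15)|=6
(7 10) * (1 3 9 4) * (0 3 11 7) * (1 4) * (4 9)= [3, 11, 2, 4, 9, 5, 6, 10, 8, 1, 0, 7]= (0 3 4 9 1 11 7 10)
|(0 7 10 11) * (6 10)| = 5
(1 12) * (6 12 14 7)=(1 14 7 6 12)=[0, 14, 2, 3, 4, 5, 12, 6, 8, 9, 10, 11, 1, 13, 7]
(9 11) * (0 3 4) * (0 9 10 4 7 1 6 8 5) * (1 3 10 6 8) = (0 10 4 9 11 6 1 8 5)(3 7) = [10, 8, 2, 7, 9, 0, 1, 3, 5, 11, 4, 6]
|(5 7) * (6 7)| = |(5 6 7)| = 3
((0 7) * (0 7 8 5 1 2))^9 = (0 2 1 5 8) = [2, 5, 1, 3, 4, 8, 6, 7, 0]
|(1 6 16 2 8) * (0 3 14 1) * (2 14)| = 4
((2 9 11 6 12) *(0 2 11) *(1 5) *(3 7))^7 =[2, 5, 9, 7, 4, 1, 12, 3, 8, 0, 10, 6, 11] =(0 2 9)(1 5)(3 7)(6 12 11)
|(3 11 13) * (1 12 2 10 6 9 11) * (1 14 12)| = |(2 10 6 9 11 13 3 14 12)| = 9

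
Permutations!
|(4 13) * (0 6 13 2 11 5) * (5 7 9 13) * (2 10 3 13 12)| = |(0 6 5)(2 11 7 9 12)(3 13 4 10)| = 60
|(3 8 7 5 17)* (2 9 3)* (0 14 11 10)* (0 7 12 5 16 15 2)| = 14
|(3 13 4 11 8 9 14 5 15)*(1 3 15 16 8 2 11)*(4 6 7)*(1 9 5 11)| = 30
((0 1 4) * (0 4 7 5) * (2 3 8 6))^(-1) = (0 5 7 1)(2 6 8 3) = [5, 0, 6, 2, 4, 7, 8, 1, 3]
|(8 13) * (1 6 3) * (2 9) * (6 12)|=4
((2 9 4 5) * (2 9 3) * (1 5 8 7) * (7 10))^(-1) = (1 7 10 8 4 9 5)(2 3) = [0, 7, 3, 2, 9, 1, 6, 10, 4, 5, 8]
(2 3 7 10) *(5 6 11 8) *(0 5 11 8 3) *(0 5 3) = (0 3 7 10 2 5 6 8 11) = [3, 1, 5, 7, 4, 6, 8, 10, 11, 9, 2, 0]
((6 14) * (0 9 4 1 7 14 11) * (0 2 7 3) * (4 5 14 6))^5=(0 1 14 9 3 4 5)(2 7 6 11)=[1, 14, 7, 4, 5, 0, 11, 6, 8, 3, 10, 2, 12, 13, 9]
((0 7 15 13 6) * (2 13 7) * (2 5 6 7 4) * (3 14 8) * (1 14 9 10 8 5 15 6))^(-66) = [13, 1, 0, 10, 6, 5, 2, 4, 9, 8, 3, 11, 12, 15, 14, 7] = (0 13 15 7 4 6 2)(3 10)(8 9)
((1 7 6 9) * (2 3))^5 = (1 7 6 9)(2 3) = [0, 7, 3, 2, 4, 5, 9, 6, 8, 1]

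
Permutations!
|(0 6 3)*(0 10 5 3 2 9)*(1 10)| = 4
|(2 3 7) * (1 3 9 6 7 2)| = |(1 3 2 9 6 7)| = 6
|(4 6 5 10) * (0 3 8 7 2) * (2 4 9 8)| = |(0 3 2)(4 6 5 10 9 8 7)| = 21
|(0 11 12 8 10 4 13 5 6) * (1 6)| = |(0 11 12 8 10 4 13 5 1 6)| = 10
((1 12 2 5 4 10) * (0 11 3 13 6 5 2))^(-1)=[12, 10, 2, 11, 5, 6, 13, 7, 8, 9, 4, 0, 1, 3]=(0 12 1 10 4 5 6 13 3 11)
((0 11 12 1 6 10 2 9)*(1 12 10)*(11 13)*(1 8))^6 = (13) = [0, 1, 2, 3, 4, 5, 6, 7, 8, 9, 10, 11, 12, 13]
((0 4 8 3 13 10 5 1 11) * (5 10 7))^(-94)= [7, 3, 2, 11, 5, 8, 6, 4, 1, 9, 10, 13, 12, 0]= (0 7 4 5 8 1 3 11 13)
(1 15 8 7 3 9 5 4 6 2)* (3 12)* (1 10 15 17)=(1 17)(2 10 15 8 7 12 3 9 5 4 6)=[0, 17, 10, 9, 6, 4, 2, 12, 7, 5, 15, 11, 3, 13, 14, 8, 16, 1]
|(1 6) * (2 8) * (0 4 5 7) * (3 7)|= |(0 4 5 3 7)(1 6)(2 8)|= 10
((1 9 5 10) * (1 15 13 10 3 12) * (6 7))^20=(10 13 15)=[0, 1, 2, 3, 4, 5, 6, 7, 8, 9, 13, 11, 12, 15, 14, 10]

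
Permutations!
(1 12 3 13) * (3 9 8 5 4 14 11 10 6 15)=[0, 12, 2, 13, 14, 4, 15, 7, 5, 8, 6, 10, 9, 1, 11, 3]=(1 12 9 8 5 4 14 11 10 6 15 3 13)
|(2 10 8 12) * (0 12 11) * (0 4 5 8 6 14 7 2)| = |(0 12)(2 10 6 14 7)(4 5 8 11)| = 20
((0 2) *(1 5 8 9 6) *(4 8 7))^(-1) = (0 2)(1 6 9 8 4 7 5) = [2, 6, 0, 3, 7, 1, 9, 5, 4, 8]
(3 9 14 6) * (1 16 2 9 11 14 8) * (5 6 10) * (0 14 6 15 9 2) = (0 14 10 5 15 9 8 1 16)(3 11 6) = [14, 16, 2, 11, 4, 15, 3, 7, 1, 8, 5, 6, 12, 13, 10, 9, 0]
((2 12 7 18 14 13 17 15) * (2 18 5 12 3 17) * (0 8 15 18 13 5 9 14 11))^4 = (0 2 11 13 18 15 17 8 3)(5 14 9 7 12) = [2, 1, 11, 0, 4, 14, 6, 12, 3, 7, 10, 13, 5, 18, 9, 17, 16, 8, 15]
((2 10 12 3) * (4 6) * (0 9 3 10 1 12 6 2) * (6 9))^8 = (0 3 9 10 12 1 2 4 6) = [3, 2, 4, 9, 6, 5, 0, 7, 8, 10, 12, 11, 1]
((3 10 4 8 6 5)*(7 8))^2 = [0, 1, 2, 4, 8, 10, 3, 6, 5, 9, 7] = (3 4 8 5 10 7 6)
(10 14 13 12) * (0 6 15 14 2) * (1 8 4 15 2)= (0 6 2)(1 8 4 15 14 13 12 10)= [6, 8, 0, 3, 15, 5, 2, 7, 4, 9, 1, 11, 10, 12, 13, 14]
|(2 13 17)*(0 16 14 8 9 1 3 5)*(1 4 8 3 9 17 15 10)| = |(0 16 14 3 5)(1 9 4 8 17 2 13 15 10)| = 45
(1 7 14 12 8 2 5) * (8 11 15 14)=(1 7 8 2 5)(11 15 14 12)=[0, 7, 5, 3, 4, 1, 6, 8, 2, 9, 10, 15, 11, 13, 12, 14]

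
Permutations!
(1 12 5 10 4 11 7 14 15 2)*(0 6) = (0 6)(1 12 5 10 4 11 7 14 15 2) = [6, 12, 1, 3, 11, 10, 0, 14, 8, 9, 4, 7, 5, 13, 15, 2]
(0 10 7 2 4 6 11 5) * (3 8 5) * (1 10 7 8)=(0 7 2 4 6 11 3 1 10 8 5)=[7, 10, 4, 1, 6, 0, 11, 2, 5, 9, 8, 3]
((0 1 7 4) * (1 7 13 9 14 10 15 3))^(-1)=[4, 3, 2, 15, 7, 5, 6, 0, 8, 13, 14, 11, 12, 1, 9, 10]=(0 4 7)(1 3 15 10 14 9 13)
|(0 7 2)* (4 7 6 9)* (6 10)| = |(0 10 6 9 4 7 2)| = 7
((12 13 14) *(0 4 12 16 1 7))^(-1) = [7, 16, 2, 3, 0, 5, 6, 1, 8, 9, 10, 11, 4, 12, 13, 15, 14] = (0 7 1 16 14 13 12 4)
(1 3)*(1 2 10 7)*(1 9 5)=(1 3 2 10 7 9 5)=[0, 3, 10, 2, 4, 1, 6, 9, 8, 5, 7]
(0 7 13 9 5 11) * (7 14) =[14, 1, 2, 3, 4, 11, 6, 13, 8, 5, 10, 0, 12, 9, 7] =(0 14 7 13 9 5 11)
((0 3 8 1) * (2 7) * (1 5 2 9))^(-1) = [1, 9, 5, 0, 4, 8, 6, 2, 3, 7] = (0 1 9 7 2 5 8 3)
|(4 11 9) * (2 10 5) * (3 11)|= |(2 10 5)(3 11 9 4)|= 12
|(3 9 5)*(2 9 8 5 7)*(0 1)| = |(0 1)(2 9 7)(3 8 5)| = 6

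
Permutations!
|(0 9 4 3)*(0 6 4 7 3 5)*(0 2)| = |(0 9 7 3 6 4 5 2)| = 8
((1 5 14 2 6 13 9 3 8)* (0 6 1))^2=(0 13 3)(1 14)(2 5)(6 9 8)=[13, 14, 5, 0, 4, 2, 9, 7, 6, 8, 10, 11, 12, 3, 1]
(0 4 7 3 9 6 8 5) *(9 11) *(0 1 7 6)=(0 4 6 8 5 1 7 3 11 9)=[4, 7, 2, 11, 6, 1, 8, 3, 5, 0, 10, 9]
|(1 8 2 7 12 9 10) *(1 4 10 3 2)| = 10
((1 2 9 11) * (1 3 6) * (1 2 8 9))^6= (1 2 6 3 11 9 8)= [0, 2, 6, 11, 4, 5, 3, 7, 1, 8, 10, 9]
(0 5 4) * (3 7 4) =(0 5 3 7 4) =[5, 1, 2, 7, 0, 3, 6, 4]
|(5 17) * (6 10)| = |(5 17)(6 10)| = 2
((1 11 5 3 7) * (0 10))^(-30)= (11)= [0, 1, 2, 3, 4, 5, 6, 7, 8, 9, 10, 11]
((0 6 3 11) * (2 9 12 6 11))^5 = (12)(0 11) = [11, 1, 2, 3, 4, 5, 6, 7, 8, 9, 10, 0, 12]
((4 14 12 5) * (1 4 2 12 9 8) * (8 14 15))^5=(1 4 15 8)(2 5 12)(9 14)=[0, 4, 5, 3, 15, 12, 6, 7, 1, 14, 10, 11, 2, 13, 9, 8]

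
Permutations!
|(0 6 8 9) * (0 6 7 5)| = |(0 7 5)(6 8 9)| = 3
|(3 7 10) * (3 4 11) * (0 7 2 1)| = |(0 7 10 4 11 3 2 1)| = 8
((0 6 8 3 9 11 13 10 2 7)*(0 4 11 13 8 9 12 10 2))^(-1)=(0 10 12 3 8 11 4 7 2 13 9 6)=[10, 1, 13, 8, 7, 5, 0, 2, 11, 6, 12, 4, 3, 9]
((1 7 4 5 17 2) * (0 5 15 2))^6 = [0, 7, 1, 3, 15, 5, 6, 4, 8, 9, 10, 11, 12, 13, 14, 2, 16, 17] = (17)(1 7 4 15 2)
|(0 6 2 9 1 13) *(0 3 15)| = |(0 6 2 9 1 13 3 15)| = 8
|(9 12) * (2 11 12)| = |(2 11 12 9)| = 4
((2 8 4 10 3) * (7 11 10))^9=(2 4 11 3 8 7 10)=[0, 1, 4, 8, 11, 5, 6, 10, 7, 9, 2, 3]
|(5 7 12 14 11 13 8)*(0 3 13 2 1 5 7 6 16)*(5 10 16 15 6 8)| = |(0 3 13 5 8 7 12 14 11 2 1 10 16)(6 15)| = 26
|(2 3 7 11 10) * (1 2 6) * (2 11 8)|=4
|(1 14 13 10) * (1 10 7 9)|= 5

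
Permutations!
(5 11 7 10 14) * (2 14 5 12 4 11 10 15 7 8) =(2 14 12 4 11 8)(5 10)(7 15) =[0, 1, 14, 3, 11, 10, 6, 15, 2, 9, 5, 8, 4, 13, 12, 7]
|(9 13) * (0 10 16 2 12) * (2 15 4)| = 14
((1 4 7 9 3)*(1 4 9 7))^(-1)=[0, 4, 2, 9, 3, 5, 6, 7, 8, 1]=(1 4 3 9)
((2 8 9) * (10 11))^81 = (10 11) = [0, 1, 2, 3, 4, 5, 6, 7, 8, 9, 11, 10]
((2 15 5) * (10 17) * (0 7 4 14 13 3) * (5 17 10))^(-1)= (0 3 13 14 4 7)(2 5 17 15)= [3, 1, 5, 13, 7, 17, 6, 0, 8, 9, 10, 11, 12, 14, 4, 2, 16, 15]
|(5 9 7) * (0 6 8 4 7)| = |(0 6 8 4 7 5 9)| = 7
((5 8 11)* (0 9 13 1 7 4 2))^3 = (0 1 2 13 4 9 7) = [1, 2, 13, 3, 9, 5, 6, 0, 8, 7, 10, 11, 12, 4]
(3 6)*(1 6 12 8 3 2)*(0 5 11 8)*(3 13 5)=(0 3 12)(1 6 2)(5 11 8 13)=[3, 6, 1, 12, 4, 11, 2, 7, 13, 9, 10, 8, 0, 5]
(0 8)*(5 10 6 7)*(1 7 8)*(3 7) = (0 1 3 7 5 10 6 8) = [1, 3, 2, 7, 4, 10, 8, 5, 0, 9, 6]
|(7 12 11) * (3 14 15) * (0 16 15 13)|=|(0 16 15 3 14 13)(7 12 11)|=6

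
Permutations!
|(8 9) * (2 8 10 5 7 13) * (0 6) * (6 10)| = 9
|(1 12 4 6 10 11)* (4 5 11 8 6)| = 12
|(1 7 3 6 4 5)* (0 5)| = 7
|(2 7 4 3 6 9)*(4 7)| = |(2 4 3 6 9)| = 5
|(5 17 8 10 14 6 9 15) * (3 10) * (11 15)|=10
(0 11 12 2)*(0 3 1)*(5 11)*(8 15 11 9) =(0 5 9 8 15 11 12 2 3 1) =[5, 0, 3, 1, 4, 9, 6, 7, 15, 8, 10, 12, 2, 13, 14, 11]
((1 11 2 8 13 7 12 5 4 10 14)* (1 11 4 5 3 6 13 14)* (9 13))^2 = (1 10 4)(2 14)(3 9 7)(6 13 12)(8 11) = [0, 10, 14, 9, 1, 5, 13, 3, 11, 7, 4, 8, 6, 12, 2]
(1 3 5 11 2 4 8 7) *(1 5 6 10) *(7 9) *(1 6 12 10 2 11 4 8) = (1 3 12 10 6 2 8 9 7 5 4) = [0, 3, 8, 12, 1, 4, 2, 5, 9, 7, 6, 11, 10]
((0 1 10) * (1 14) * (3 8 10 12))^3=(0 12 10 1 8 14 3)=[12, 8, 2, 0, 4, 5, 6, 7, 14, 9, 1, 11, 10, 13, 3]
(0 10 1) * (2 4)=(0 10 1)(2 4)=[10, 0, 4, 3, 2, 5, 6, 7, 8, 9, 1]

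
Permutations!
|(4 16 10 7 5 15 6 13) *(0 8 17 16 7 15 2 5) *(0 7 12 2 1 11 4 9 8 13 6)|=24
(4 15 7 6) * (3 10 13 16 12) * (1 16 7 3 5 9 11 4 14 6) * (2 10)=(1 16 12 5 9 11 4 15 3 2 10 13 7)(6 14)=[0, 16, 10, 2, 15, 9, 14, 1, 8, 11, 13, 4, 5, 7, 6, 3, 12]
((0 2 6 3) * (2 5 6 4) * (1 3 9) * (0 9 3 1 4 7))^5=(0 4 6 7 9 5 2 3)=[4, 1, 3, 0, 6, 2, 7, 9, 8, 5]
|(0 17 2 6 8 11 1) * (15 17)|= 8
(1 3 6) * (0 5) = (0 5)(1 3 6) = [5, 3, 2, 6, 4, 0, 1]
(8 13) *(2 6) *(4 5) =[0, 1, 6, 3, 5, 4, 2, 7, 13, 9, 10, 11, 12, 8] =(2 6)(4 5)(8 13)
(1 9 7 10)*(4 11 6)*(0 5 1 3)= [5, 9, 2, 0, 11, 1, 4, 10, 8, 7, 3, 6]= (0 5 1 9 7 10 3)(4 11 6)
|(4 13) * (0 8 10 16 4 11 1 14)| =9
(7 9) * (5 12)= (5 12)(7 9)= [0, 1, 2, 3, 4, 12, 6, 9, 8, 7, 10, 11, 5]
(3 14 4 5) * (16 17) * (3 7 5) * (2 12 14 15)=[0, 1, 12, 15, 3, 7, 6, 5, 8, 9, 10, 11, 14, 13, 4, 2, 17, 16]=(2 12 14 4 3 15)(5 7)(16 17)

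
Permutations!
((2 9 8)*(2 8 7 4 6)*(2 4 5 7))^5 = (2 9)(4 6)(5 7) = [0, 1, 9, 3, 6, 7, 4, 5, 8, 2]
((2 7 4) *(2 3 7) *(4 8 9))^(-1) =(3 4 9 8 7) =[0, 1, 2, 4, 9, 5, 6, 3, 7, 8]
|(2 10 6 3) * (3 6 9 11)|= 5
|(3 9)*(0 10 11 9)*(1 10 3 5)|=|(0 3)(1 10 11 9 5)|=10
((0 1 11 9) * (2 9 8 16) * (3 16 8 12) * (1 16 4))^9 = (0 16 2 9)(1 4 3 12 11) = [16, 4, 9, 12, 3, 5, 6, 7, 8, 0, 10, 1, 11, 13, 14, 15, 2]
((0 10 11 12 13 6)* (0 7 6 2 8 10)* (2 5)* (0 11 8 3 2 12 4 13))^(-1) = (0 12 5 13 4 11)(2 3)(6 7)(8 10) = [12, 1, 3, 2, 11, 13, 7, 6, 10, 9, 8, 0, 5, 4]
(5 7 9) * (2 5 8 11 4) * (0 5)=(0 5 7 9 8 11 4 2)=[5, 1, 0, 3, 2, 7, 6, 9, 11, 8, 10, 4]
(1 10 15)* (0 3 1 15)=[3, 10, 2, 1, 4, 5, 6, 7, 8, 9, 0, 11, 12, 13, 14, 15]=(15)(0 3 1 10)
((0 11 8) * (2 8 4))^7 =[4, 1, 0, 3, 8, 5, 6, 7, 11, 9, 10, 2] =(0 4 8 11 2)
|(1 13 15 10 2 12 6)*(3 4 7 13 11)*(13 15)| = 10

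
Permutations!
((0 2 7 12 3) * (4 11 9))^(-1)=(0 3 12 7 2)(4 9 11)=[3, 1, 0, 12, 9, 5, 6, 2, 8, 11, 10, 4, 7]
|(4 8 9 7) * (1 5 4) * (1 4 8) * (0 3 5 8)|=|(0 3 5)(1 8 9 7 4)|=15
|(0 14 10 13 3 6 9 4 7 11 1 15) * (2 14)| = 13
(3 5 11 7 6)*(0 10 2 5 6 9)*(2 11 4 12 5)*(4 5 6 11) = [10, 1, 2, 11, 12, 5, 3, 9, 8, 0, 4, 7, 6] = (0 10 4 12 6 3 11 7 9)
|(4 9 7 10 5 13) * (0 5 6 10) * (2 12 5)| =8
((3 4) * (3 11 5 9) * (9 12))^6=(12)=[0, 1, 2, 3, 4, 5, 6, 7, 8, 9, 10, 11, 12]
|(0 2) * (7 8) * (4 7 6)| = 4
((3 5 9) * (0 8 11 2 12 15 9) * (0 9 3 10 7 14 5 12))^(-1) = (0 2 11 8)(3 15 12)(5 14 7 10 9) = [2, 1, 11, 15, 4, 14, 6, 10, 0, 5, 9, 8, 3, 13, 7, 12]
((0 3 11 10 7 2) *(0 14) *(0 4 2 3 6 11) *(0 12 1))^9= (14)(0 6 11 10 7 3 12 1)= [6, 0, 2, 12, 4, 5, 11, 3, 8, 9, 7, 10, 1, 13, 14]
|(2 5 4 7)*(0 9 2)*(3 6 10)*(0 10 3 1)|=|(0 9 2 5 4 7 10 1)(3 6)|=8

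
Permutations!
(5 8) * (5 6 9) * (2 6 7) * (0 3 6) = (0 3 6 9 5 8 7 2) = [3, 1, 0, 6, 4, 8, 9, 2, 7, 5]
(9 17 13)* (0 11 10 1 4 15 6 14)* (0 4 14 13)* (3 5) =(0 11 10 1 14 4 15 6 13 9 17)(3 5) =[11, 14, 2, 5, 15, 3, 13, 7, 8, 17, 1, 10, 12, 9, 4, 6, 16, 0]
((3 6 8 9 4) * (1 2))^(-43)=(1 2)(3 8 4 6 9)=[0, 2, 1, 8, 6, 5, 9, 7, 4, 3]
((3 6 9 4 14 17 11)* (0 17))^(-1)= [14, 1, 2, 11, 9, 5, 3, 7, 8, 6, 10, 17, 12, 13, 4, 15, 16, 0]= (0 14 4 9 6 3 11 17)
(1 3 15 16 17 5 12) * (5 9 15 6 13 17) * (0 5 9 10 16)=(0 5 12 1 3 6 13 17 10 16 9 15)=[5, 3, 2, 6, 4, 12, 13, 7, 8, 15, 16, 11, 1, 17, 14, 0, 9, 10]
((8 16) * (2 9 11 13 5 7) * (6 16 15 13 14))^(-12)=(2 7 5 13 15 8 16 6 14 11 9)=[0, 1, 7, 3, 4, 13, 14, 5, 16, 2, 10, 9, 12, 15, 11, 8, 6]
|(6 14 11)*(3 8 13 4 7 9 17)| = 21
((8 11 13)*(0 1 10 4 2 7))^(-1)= [7, 0, 4, 3, 10, 5, 6, 2, 13, 9, 1, 8, 12, 11]= (0 7 2 4 10 1)(8 13 11)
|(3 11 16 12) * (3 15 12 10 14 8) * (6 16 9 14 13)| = |(3 11 9 14 8)(6 16 10 13)(12 15)| = 20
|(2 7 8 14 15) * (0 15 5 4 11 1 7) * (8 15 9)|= 11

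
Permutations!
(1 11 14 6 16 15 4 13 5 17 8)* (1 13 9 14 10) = (1 11 10)(4 9 14 6 16 15)(5 17 8 13) = [0, 11, 2, 3, 9, 17, 16, 7, 13, 14, 1, 10, 12, 5, 6, 4, 15, 8]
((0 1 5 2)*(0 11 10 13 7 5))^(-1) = (0 1)(2 5 7 13 10 11) = [1, 0, 5, 3, 4, 7, 6, 13, 8, 9, 11, 2, 12, 10]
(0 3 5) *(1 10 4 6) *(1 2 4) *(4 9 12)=(0 3 5)(1 10)(2 9 12 4 6)=[3, 10, 9, 5, 6, 0, 2, 7, 8, 12, 1, 11, 4]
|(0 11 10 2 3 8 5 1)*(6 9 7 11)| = |(0 6 9 7 11 10 2 3 8 5 1)| = 11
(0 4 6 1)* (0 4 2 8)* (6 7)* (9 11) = (0 2 8)(1 4 7 6)(9 11) = [2, 4, 8, 3, 7, 5, 1, 6, 0, 11, 10, 9]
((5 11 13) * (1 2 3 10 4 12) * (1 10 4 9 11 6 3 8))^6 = (3 13 10)(4 5 9)(6 11 12) = [0, 1, 2, 13, 5, 9, 11, 7, 8, 4, 3, 12, 6, 10]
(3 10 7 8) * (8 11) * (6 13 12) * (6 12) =(3 10 7 11 8)(6 13) =[0, 1, 2, 10, 4, 5, 13, 11, 3, 9, 7, 8, 12, 6]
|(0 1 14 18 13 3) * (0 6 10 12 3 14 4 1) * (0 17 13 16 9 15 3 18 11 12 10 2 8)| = |(0 17 13 14 11 12 18 16 9 15 3 6 2 8)(1 4)| = 14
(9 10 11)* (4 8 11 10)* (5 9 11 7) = (11)(4 8 7 5 9) = [0, 1, 2, 3, 8, 9, 6, 5, 7, 4, 10, 11]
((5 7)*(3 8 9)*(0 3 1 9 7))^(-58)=(9)(0 8 5 3 7)=[8, 1, 2, 7, 4, 3, 6, 0, 5, 9]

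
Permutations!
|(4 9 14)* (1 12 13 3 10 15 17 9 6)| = 11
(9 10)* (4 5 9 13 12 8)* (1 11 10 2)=(1 11 10 13 12 8 4 5 9 2)=[0, 11, 1, 3, 5, 9, 6, 7, 4, 2, 13, 10, 8, 12]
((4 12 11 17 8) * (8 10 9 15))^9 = [0, 1, 2, 3, 12, 5, 6, 7, 4, 15, 9, 17, 11, 13, 14, 8, 16, 10] = (4 12 11 17 10 9 15 8)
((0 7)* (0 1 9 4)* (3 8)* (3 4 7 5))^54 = (9)(0 4 8 3 5) = [4, 1, 2, 5, 8, 0, 6, 7, 3, 9]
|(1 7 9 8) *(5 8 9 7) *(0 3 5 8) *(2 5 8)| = |(9)(0 3 8 1 2 5)| = 6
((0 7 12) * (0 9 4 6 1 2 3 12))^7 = (12)(0 7) = [7, 1, 2, 3, 4, 5, 6, 0, 8, 9, 10, 11, 12]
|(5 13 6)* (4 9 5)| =|(4 9 5 13 6)| =5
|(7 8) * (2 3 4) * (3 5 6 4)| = |(2 5 6 4)(7 8)| = 4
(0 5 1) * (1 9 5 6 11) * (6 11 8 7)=[11, 0, 2, 3, 4, 9, 8, 6, 7, 5, 10, 1]=(0 11 1)(5 9)(6 8 7)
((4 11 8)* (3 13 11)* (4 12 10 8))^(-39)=(3 13 11 4)=[0, 1, 2, 13, 3, 5, 6, 7, 8, 9, 10, 4, 12, 11]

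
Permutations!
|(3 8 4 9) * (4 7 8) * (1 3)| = 4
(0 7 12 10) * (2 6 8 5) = (0 7 12 10)(2 6 8 5) = [7, 1, 6, 3, 4, 2, 8, 12, 5, 9, 0, 11, 10]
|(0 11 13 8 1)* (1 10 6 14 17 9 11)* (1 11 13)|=21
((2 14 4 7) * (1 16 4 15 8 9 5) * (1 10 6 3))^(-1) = (1 3 6 10 5 9 8 15 14 2 7 4 16) = [0, 3, 7, 6, 16, 9, 10, 4, 15, 8, 5, 11, 12, 13, 2, 14, 1]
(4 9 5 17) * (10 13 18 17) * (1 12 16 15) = (1 12 16 15)(4 9 5 10 13 18 17) = [0, 12, 2, 3, 9, 10, 6, 7, 8, 5, 13, 11, 16, 18, 14, 1, 15, 4, 17]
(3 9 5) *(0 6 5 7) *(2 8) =(0 6 5 3 9 7)(2 8) =[6, 1, 8, 9, 4, 3, 5, 0, 2, 7]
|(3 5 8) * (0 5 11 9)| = |(0 5 8 3 11 9)| = 6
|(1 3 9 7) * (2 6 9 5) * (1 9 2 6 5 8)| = |(1 3 8)(2 5 6)(7 9)| = 6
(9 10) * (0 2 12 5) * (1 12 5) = (0 2 5)(1 12)(9 10) = [2, 12, 5, 3, 4, 0, 6, 7, 8, 10, 9, 11, 1]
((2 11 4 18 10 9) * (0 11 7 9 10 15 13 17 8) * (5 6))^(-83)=(0 13 4 8 15 11 17 18)(2 7 9)(5 6)=[13, 1, 7, 3, 8, 6, 5, 9, 15, 2, 10, 17, 12, 4, 14, 11, 16, 18, 0]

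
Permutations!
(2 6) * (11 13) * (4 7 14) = (2 6)(4 7 14)(11 13) = [0, 1, 6, 3, 7, 5, 2, 14, 8, 9, 10, 13, 12, 11, 4]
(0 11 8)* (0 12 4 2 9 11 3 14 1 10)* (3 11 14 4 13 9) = [11, 10, 3, 4, 2, 5, 6, 7, 12, 14, 0, 8, 13, 9, 1] = (0 11 8 12 13 9 14 1 10)(2 3 4)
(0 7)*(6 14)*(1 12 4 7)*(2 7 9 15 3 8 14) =(0 1 12 4 9 15 3 8 14 6 2 7) =[1, 12, 7, 8, 9, 5, 2, 0, 14, 15, 10, 11, 4, 13, 6, 3]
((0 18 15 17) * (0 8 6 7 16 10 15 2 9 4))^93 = (0 9 18 4 2)(6 16 15 8 7 10 17) = [9, 1, 0, 3, 2, 5, 16, 10, 7, 18, 17, 11, 12, 13, 14, 8, 15, 6, 4]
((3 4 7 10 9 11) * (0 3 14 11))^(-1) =(0 9 10 7 4 3)(11 14) =[9, 1, 2, 0, 3, 5, 6, 4, 8, 10, 7, 14, 12, 13, 11]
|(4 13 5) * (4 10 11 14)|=6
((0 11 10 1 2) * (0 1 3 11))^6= (11)= [0, 1, 2, 3, 4, 5, 6, 7, 8, 9, 10, 11]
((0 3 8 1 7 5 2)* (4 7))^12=[4, 2, 1, 7, 0, 8, 6, 3, 5]=(0 4)(1 2)(3 7)(5 8)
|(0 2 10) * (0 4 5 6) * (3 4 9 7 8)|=|(0 2 10 9 7 8 3 4 5 6)|=10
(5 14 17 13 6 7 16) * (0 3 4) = [3, 1, 2, 4, 0, 14, 7, 16, 8, 9, 10, 11, 12, 6, 17, 15, 5, 13] = (0 3 4)(5 14 17 13 6 7 16)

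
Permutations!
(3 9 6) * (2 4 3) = (2 4 3 9 6) = [0, 1, 4, 9, 3, 5, 2, 7, 8, 6]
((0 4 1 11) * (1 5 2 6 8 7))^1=(0 4 5 2 6 8 7 1 11)=[4, 11, 6, 3, 5, 2, 8, 1, 7, 9, 10, 0]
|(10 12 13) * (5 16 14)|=3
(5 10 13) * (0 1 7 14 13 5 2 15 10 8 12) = (0 1 7 14 13 2 15 10 5 8 12) = [1, 7, 15, 3, 4, 8, 6, 14, 12, 9, 5, 11, 0, 2, 13, 10]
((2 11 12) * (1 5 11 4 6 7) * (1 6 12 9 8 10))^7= (1 5 11 9 8 10)(2 4 12)(6 7)= [0, 5, 4, 3, 12, 11, 7, 6, 10, 8, 1, 9, 2]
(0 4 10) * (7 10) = [4, 1, 2, 3, 7, 5, 6, 10, 8, 9, 0] = (0 4 7 10)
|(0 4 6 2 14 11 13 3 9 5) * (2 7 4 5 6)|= |(0 5)(2 14 11 13 3 9 6 7 4)|= 18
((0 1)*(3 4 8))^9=[1, 0, 2, 3, 4, 5, 6, 7, 8]=(8)(0 1)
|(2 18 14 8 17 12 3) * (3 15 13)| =9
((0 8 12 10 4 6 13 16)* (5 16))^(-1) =(0 16 5 13 6 4 10 12 8) =[16, 1, 2, 3, 10, 13, 4, 7, 0, 9, 12, 11, 8, 6, 14, 15, 5]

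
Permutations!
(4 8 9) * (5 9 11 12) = (4 8 11 12 5 9) = [0, 1, 2, 3, 8, 9, 6, 7, 11, 4, 10, 12, 5]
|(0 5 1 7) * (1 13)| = |(0 5 13 1 7)| = 5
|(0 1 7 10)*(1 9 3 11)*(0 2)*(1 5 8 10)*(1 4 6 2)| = |(0 9 3 11 5 8 10 1 7 4 6 2)| = 12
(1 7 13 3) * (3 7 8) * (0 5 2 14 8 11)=(0 5 2 14 8 3 1 11)(7 13)=[5, 11, 14, 1, 4, 2, 6, 13, 3, 9, 10, 0, 12, 7, 8]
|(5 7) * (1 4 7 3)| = |(1 4 7 5 3)| = 5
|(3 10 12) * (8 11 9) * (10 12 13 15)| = 6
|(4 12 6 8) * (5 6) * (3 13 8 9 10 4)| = |(3 13 8)(4 12 5 6 9 10)| = 6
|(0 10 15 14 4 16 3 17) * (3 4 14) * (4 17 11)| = |(0 10 15 3 11 4 16 17)| = 8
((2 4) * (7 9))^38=(9)=[0, 1, 2, 3, 4, 5, 6, 7, 8, 9]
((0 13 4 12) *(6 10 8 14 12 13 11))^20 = [12, 1, 2, 3, 4, 5, 11, 7, 10, 9, 6, 0, 14, 13, 8] = (0 12 14 8 10 6 11)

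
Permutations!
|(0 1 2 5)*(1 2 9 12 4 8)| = 15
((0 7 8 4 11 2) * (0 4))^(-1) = (0 8 7)(2 11 4) = [8, 1, 11, 3, 2, 5, 6, 0, 7, 9, 10, 4]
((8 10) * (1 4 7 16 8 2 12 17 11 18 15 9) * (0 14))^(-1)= (0 14)(1 9 15 18 11 17 12 2 10 8 16 7 4)= [14, 9, 10, 3, 1, 5, 6, 4, 16, 15, 8, 17, 2, 13, 0, 18, 7, 12, 11]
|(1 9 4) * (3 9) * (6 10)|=4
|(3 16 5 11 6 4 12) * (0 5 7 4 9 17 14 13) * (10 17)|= 45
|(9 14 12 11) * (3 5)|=|(3 5)(9 14 12 11)|=4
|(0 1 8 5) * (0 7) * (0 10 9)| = 7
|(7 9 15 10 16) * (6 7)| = 6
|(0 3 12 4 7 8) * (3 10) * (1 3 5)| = |(0 10 5 1 3 12 4 7 8)| = 9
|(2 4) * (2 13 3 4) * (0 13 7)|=|(0 13 3 4 7)|=5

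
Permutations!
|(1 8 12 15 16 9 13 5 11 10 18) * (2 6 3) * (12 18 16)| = 6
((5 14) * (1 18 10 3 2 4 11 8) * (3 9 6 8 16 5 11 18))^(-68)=(1 18 8 4 6 2 9 3 10)=[0, 18, 9, 10, 6, 5, 2, 7, 4, 3, 1, 11, 12, 13, 14, 15, 16, 17, 8]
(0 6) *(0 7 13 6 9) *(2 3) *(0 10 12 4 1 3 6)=(0 9 10 12 4 1 3 2 6 7 13)=[9, 3, 6, 2, 1, 5, 7, 13, 8, 10, 12, 11, 4, 0]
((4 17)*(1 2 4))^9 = [0, 2, 4, 3, 17, 5, 6, 7, 8, 9, 10, 11, 12, 13, 14, 15, 16, 1] = (1 2 4 17)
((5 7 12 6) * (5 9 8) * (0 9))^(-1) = (0 6 12 7 5 8 9) = [6, 1, 2, 3, 4, 8, 12, 5, 9, 0, 10, 11, 7]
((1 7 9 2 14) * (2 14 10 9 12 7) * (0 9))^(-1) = (0 10 2 1 14 9)(7 12) = [10, 14, 1, 3, 4, 5, 6, 12, 8, 0, 2, 11, 7, 13, 9]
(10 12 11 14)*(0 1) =(0 1)(10 12 11 14) =[1, 0, 2, 3, 4, 5, 6, 7, 8, 9, 12, 14, 11, 13, 10]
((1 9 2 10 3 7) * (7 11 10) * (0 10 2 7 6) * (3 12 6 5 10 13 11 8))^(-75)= (0 10 11 6 5 13 12 2)(3 8)= [10, 1, 0, 8, 4, 13, 5, 7, 3, 9, 11, 6, 2, 12]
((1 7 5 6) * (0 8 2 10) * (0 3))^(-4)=(0 8 2 10 3)=[8, 1, 10, 0, 4, 5, 6, 7, 2, 9, 3]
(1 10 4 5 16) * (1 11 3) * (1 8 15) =(1 10 4 5 16 11 3 8 15) =[0, 10, 2, 8, 5, 16, 6, 7, 15, 9, 4, 3, 12, 13, 14, 1, 11]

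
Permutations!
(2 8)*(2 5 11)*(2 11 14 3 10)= (2 8 5 14 3 10)= [0, 1, 8, 10, 4, 14, 6, 7, 5, 9, 2, 11, 12, 13, 3]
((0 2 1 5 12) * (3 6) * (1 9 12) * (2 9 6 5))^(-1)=(0 12 9)(1 5 3 6 2)=[12, 5, 1, 6, 4, 3, 2, 7, 8, 0, 10, 11, 9]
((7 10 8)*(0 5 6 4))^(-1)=(0 4 6 5)(7 8 10)=[4, 1, 2, 3, 6, 0, 5, 8, 10, 9, 7]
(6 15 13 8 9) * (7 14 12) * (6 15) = (7 14 12)(8 9 15 13) = [0, 1, 2, 3, 4, 5, 6, 14, 9, 15, 10, 11, 7, 8, 12, 13]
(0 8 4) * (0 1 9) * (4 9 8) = (0 4 1 8 9) = [4, 8, 2, 3, 1, 5, 6, 7, 9, 0]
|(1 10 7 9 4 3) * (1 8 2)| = |(1 10 7 9 4 3 8 2)| = 8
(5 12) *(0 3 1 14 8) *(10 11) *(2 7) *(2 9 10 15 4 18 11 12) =(0 3 1 14 8)(2 7 9 10 12 5)(4 18 11 15) =[3, 14, 7, 1, 18, 2, 6, 9, 0, 10, 12, 15, 5, 13, 8, 4, 16, 17, 11]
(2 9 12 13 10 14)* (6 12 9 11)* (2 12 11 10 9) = (2 10 14 12 13 9)(6 11) = [0, 1, 10, 3, 4, 5, 11, 7, 8, 2, 14, 6, 13, 9, 12]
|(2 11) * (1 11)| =3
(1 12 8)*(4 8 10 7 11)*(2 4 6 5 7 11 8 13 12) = [0, 2, 4, 3, 13, 7, 5, 8, 1, 9, 11, 6, 10, 12] = (1 2 4 13 12 10 11 6 5 7 8)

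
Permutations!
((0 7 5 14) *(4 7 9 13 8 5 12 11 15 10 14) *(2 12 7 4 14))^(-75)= [8, 1, 2, 3, 4, 9, 6, 7, 0, 5, 10, 11, 12, 14, 13, 15]= (15)(0 8)(5 9)(13 14)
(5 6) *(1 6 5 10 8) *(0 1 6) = (0 1)(6 10 8) = [1, 0, 2, 3, 4, 5, 10, 7, 6, 9, 8]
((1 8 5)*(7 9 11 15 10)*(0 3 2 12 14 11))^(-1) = (0 9 7 10 15 11 14 12 2 3)(1 5 8) = [9, 5, 3, 0, 4, 8, 6, 10, 1, 7, 15, 14, 2, 13, 12, 11]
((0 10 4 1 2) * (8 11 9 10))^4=[10, 11, 9, 3, 8, 5, 6, 7, 4, 2, 0, 1]=(0 10)(1 11)(2 9)(4 8)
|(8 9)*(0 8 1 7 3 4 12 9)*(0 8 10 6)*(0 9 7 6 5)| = 12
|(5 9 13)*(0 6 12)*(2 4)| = 6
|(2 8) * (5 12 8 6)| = |(2 6 5 12 8)| = 5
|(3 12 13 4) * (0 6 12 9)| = 7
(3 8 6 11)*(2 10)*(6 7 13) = (2 10)(3 8 7 13 6 11) = [0, 1, 10, 8, 4, 5, 11, 13, 7, 9, 2, 3, 12, 6]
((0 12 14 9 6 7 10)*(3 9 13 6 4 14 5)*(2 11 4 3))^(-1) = (0 10 7 6 13 14 4 11 2 5 12)(3 9) = [10, 1, 5, 9, 11, 12, 13, 6, 8, 3, 7, 2, 0, 14, 4]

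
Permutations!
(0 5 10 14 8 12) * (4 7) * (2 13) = (0 5 10 14 8 12)(2 13)(4 7) = [5, 1, 13, 3, 7, 10, 6, 4, 12, 9, 14, 11, 0, 2, 8]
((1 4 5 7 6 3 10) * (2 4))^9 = [0, 2, 4, 10, 5, 7, 3, 6, 8, 9, 1] = (1 2 4 5 7 6 3 10)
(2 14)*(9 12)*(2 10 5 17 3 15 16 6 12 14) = (3 15 16 6 12 9 14 10 5 17) = [0, 1, 2, 15, 4, 17, 12, 7, 8, 14, 5, 11, 9, 13, 10, 16, 6, 3]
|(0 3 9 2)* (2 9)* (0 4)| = 4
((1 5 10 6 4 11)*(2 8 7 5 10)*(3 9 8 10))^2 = (1 9 7 2 6 11 3 8 5 10 4) = [0, 9, 6, 8, 1, 10, 11, 2, 5, 7, 4, 3]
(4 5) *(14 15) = (4 5)(14 15) = [0, 1, 2, 3, 5, 4, 6, 7, 8, 9, 10, 11, 12, 13, 15, 14]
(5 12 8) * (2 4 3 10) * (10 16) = (2 4 3 16 10)(5 12 8) = [0, 1, 4, 16, 3, 12, 6, 7, 5, 9, 2, 11, 8, 13, 14, 15, 10]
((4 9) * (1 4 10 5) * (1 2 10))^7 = [0, 4, 10, 3, 9, 2, 6, 7, 8, 1, 5] = (1 4 9)(2 10 5)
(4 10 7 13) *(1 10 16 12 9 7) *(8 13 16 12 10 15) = (1 15 8 13 4 12 9 7 16 10) = [0, 15, 2, 3, 12, 5, 6, 16, 13, 7, 1, 11, 9, 4, 14, 8, 10]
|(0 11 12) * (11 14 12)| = |(0 14 12)| = 3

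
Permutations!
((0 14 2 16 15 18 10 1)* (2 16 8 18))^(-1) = (0 1 10 18 8 2 15 16 14) = [1, 10, 15, 3, 4, 5, 6, 7, 2, 9, 18, 11, 12, 13, 0, 16, 14, 17, 8]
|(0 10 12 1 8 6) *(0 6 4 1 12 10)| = |(12)(1 8 4)| = 3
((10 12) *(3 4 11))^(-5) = (3 4 11)(10 12) = [0, 1, 2, 4, 11, 5, 6, 7, 8, 9, 12, 3, 10]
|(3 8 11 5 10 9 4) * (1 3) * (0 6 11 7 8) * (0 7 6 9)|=|(0 9 4 1 3 7 8 6 11 5 10)|=11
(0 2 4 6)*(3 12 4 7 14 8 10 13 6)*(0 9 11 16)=(0 2 7 14 8 10 13 6 9 11 16)(3 12 4)=[2, 1, 7, 12, 3, 5, 9, 14, 10, 11, 13, 16, 4, 6, 8, 15, 0]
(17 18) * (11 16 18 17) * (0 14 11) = (0 14 11 16 18) = [14, 1, 2, 3, 4, 5, 6, 7, 8, 9, 10, 16, 12, 13, 11, 15, 18, 17, 0]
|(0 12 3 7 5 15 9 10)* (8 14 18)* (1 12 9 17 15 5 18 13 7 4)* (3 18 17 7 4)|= 21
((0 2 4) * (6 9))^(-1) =[4, 1, 0, 3, 2, 5, 9, 7, 8, 6] =(0 4 2)(6 9)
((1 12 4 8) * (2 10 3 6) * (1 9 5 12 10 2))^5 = (12)(1 10 3 6) = [0, 10, 2, 6, 4, 5, 1, 7, 8, 9, 3, 11, 12]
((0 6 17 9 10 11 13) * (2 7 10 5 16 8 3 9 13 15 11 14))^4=(17)(3 8 16 5 9)=[0, 1, 2, 8, 4, 9, 6, 7, 16, 3, 10, 11, 12, 13, 14, 15, 5, 17]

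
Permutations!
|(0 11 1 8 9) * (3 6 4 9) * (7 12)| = |(0 11 1 8 3 6 4 9)(7 12)| = 8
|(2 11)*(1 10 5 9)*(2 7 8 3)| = 20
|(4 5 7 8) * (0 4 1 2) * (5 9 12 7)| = 8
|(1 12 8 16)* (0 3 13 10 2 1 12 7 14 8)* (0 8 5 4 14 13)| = |(0 3)(1 7 13 10 2)(4 14 5)(8 16 12)| = 30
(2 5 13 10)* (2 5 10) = (2 10 5 13) = [0, 1, 10, 3, 4, 13, 6, 7, 8, 9, 5, 11, 12, 2]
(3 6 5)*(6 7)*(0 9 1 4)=[9, 4, 2, 7, 0, 3, 5, 6, 8, 1]=(0 9 1 4)(3 7 6 5)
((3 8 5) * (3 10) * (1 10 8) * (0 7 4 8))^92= (0 4 5 7 8)(1 3 10)= [4, 3, 2, 10, 5, 7, 6, 8, 0, 9, 1]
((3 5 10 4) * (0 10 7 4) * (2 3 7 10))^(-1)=(0 10 5 3 2)(4 7)=[10, 1, 0, 2, 7, 3, 6, 4, 8, 9, 5]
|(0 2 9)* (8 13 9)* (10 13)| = 6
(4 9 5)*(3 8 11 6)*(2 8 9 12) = (2 8 11 6 3 9 5 4 12) = [0, 1, 8, 9, 12, 4, 3, 7, 11, 5, 10, 6, 2]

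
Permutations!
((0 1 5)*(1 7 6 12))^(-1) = (0 5 1 12 6 7) = [5, 12, 2, 3, 4, 1, 7, 0, 8, 9, 10, 11, 6]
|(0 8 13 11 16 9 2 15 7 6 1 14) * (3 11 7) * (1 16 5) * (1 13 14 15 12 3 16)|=|(0 8 14)(1 15 16 9 2 12 3 11 5 13 7 6)|=12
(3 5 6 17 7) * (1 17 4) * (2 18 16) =(1 17 7 3 5 6 4)(2 18 16) =[0, 17, 18, 5, 1, 6, 4, 3, 8, 9, 10, 11, 12, 13, 14, 15, 2, 7, 16]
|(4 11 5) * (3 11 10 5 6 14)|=12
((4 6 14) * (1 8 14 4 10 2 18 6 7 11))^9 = (1 11 7 4 6 18 2 10 14 8) = [0, 11, 10, 3, 6, 5, 18, 4, 1, 9, 14, 7, 12, 13, 8, 15, 16, 17, 2]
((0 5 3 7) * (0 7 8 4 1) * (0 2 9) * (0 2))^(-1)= [1, 4, 9, 5, 8, 0, 6, 7, 3, 2]= (0 1 4 8 3 5)(2 9)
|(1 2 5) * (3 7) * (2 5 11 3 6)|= 10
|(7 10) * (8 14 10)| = |(7 8 14 10)| = 4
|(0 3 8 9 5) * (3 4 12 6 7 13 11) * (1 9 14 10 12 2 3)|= 15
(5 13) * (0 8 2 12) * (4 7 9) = [8, 1, 12, 3, 7, 13, 6, 9, 2, 4, 10, 11, 0, 5] = (0 8 2 12)(4 7 9)(5 13)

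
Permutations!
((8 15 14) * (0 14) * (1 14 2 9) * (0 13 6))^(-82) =(0 6 13 15 8 14 1 9 2) =[6, 9, 0, 3, 4, 5, 13, 7, 14, 2, 10, 11, 12, 15, 1, 8]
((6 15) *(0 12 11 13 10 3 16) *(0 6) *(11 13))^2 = (0 13 3 6)(10 16 15 12) = [13, 1, 2, 6, 4, 5, 0, 7, 8, 9, 16, 11, 10, 3, 14, 12, 15]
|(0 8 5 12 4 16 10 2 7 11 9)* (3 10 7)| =9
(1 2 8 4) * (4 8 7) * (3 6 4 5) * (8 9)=[0, 2, 7, 6, 1, 3, 4, 5, 9, 8]=(1 2 7 5 3 6 4)(8 9)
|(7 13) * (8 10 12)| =|(7 13)(8 10 12)| =6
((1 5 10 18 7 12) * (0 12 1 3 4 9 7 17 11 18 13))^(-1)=(0 13 10 5 1 7 9 4 3 12)(11 17 18)=[13, 7, 2, 12, 3, 1, 6, 9, 8, 4, 5, 17, 0, 10, 14, 15, 16, 18, 11]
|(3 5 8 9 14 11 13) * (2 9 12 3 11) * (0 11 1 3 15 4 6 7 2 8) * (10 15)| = |(0 11 13 1 3 5)(2 9 14 8 12 10 15 4 6 7)| = 30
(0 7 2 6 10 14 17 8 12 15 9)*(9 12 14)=(0 7 2 6 10 9)(8 14 17)(12 15)=[7, 1, 6, 3, 4, 5, 10, 2, 14, 0, 9, 11, 15, 13, 17, 12, 16, 8]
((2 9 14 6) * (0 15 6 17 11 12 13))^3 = (0 2 17 13 6 14 12 15 9 11) = [2, 1, 17, 3, 4, 5, 14, 7, 8, 11, 10, 0, 15, 6, 12, 9, 16, 13]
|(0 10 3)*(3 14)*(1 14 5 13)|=|(0 10 5 13 1 14 3)|=7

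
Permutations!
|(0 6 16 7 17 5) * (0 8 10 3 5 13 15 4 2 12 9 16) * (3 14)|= |(0 6)(2 12 9 16 7 17 13 15 4)(3 5 8 10 14)|= 90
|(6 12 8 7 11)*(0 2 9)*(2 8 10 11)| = 20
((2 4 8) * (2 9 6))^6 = (2 4 8 9 6) = [0, 1, 4, 3, 8, 5, 2, 7, 9, 6]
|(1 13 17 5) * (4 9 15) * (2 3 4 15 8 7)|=|(1 13 17 5)(2 3 4 9 8 7)|=12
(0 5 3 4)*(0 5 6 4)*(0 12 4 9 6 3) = (0 3 12 4 5)(6 9) = [3, 1, 2, 12, 5, 0, 9, 7, 8, 6, 10, 11, 4]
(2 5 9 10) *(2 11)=[0, 1, 5, 3, 4, 9, 6, 7, 8, 10, 11, 2]=(2 5 9 10 11)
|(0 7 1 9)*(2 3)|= |(0 7 1 9)(2 3)|= 4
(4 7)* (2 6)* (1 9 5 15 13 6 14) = (1 9 5 15 13 6 2 14)(4 7) = [0, 9, 14, 3, 7, 15, 2, 4, 8, 5, 10, 11, 12, 6, 1, 13]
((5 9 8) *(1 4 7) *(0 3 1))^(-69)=(9)(0 3 1 4 7)=[3, 4, 2, 1, 7, 5, 6, 0, 8, 9]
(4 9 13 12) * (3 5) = (3 5)(4 9 13 12) = [0, 1, 2, 5, 9, 3, 6, 7, 8, 13, 10, 11, 4, 12]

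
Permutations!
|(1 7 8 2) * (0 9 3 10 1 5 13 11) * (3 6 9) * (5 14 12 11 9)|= |(0 3 10 1 7 8 2 14 12 11)(5 13 9 6)|= 20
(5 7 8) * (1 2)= (1 2)(5 7 8)= [0, 2, 1, 3, 4, 7, 6, 8, 5]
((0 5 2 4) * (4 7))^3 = (0 7 5 4 2) = [7, 1, 0, 3, 2, 4, 6, 5]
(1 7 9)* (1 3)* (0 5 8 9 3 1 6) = (0 5 8 9 1 7 3 6) = [5, 7, 2, 6, 4, 8, 0, 3, 9, 1]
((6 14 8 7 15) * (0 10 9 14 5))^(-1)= [5, 1, 2, 3, 4, 6, 15, 8, 14, 10, 0, 11, 12, 13, 9, 7]= (0 5 6 15 7 8 14 9 10)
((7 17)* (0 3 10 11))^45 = (0 3 10 11)(7 17) = [3, 1, 2, 10, 4, 5, 6, 17, 8, 9, 11, 0, 12, 13, 14, 15, 16, 7]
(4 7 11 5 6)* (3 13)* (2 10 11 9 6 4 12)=(2 10 11 5 4 7 9 6 12)(3 13)=[0, 1, 10, 13, 7, 4, 12, 9, 8, 6, 11, 5, 2, 3]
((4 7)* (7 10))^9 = [0, 1, 2, 3, 4, 5, 6, 7, 8, 9, 10] = (10)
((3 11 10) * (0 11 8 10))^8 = (11)(3 10 8) = [0, 1, 2, 10, 4, 5, 6, 7, 3, 9, 8, 11]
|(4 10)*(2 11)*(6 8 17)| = |(2 11)(4 10)(6 8 17)| = 6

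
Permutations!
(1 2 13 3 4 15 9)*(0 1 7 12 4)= (0 1 2 13 3)(4 15 9 7 12)= [1, 2, 13, 0, 15, 5, 6, 12, 8, 7, 10, 11, 4, 3, 14, 9]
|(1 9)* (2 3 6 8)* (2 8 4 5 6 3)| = 6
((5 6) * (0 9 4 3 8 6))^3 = (0 3 5 4 6 9 8) = [3, 1, 2, 5, 6, 4, 9, 7, 0, 8]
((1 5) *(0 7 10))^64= (0 7 10)= [7, 1, 2, 3, 4, 5, 6, 10, 8, 9, 0]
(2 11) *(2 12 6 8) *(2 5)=[0, 1, 11, 3, 4, 2, 8, 7, 5, 9, 10, 12, 6]=(2 11 12 6 8 5)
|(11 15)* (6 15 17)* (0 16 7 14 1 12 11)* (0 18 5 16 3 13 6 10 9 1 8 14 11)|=30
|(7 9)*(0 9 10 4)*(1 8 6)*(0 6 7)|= |(0 9)(1 8 7 10 4 6)|= 6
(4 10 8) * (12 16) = (4 10 8)(12 16) = [0, 1, 2, 3, 10, 5, 6, 7, 4, 9, 8, 11, 16, 13, 14, 15, 12]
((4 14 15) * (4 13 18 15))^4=(13 18 15)=[0, 1, 2, 3, 4, 5, 6, 7, 8, 9, 10, 11, 12, 18, 14, 13, 16, 17, 15]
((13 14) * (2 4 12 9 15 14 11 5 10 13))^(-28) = (2 12 15)(4 9 14) = [0, 1, 12, 3, 9, 5, 6, 7, 8, 14, 10, 11, 15, 13, 4, 2]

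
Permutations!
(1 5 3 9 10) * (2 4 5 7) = (1 7 2 4 5 3 9 10) = [0, 7, 4, 9, 5, 3, 6, 2, 8, 10, 1]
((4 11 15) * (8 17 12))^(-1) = (4 15 11)(8 12 17) = [0, 1, 2, 3, 15, 5, 6, 7, 12, 9, 10, 4, 17, 13, 14, 11, 16, 8]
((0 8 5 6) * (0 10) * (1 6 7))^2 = [5, 10, 2, 3, 4, 1, 0, 6, 7, 9, 8] = (0 5 1 10 8 7 6)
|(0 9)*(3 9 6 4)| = 5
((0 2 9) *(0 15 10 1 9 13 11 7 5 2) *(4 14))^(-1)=(1 10 15 9)(2 5 7 11 13)(4 14)=[0, 10, 5, 3, 14, 7, 6, 11, 8, 1, 15, 13, 12, 2, 4, 9]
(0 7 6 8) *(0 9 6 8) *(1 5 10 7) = [1, 5, 2, 3, 4, 10, 0, 8, 9, 6, 7] = (0 1 5 10 7 8 9 6)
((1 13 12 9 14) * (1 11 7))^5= (1 11 9 13 7 14 12)= [0, 11, 2, 3, 4, 5, 6, 14, 8, 13, 10, 9, 1, 7, 12]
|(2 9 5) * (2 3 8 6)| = |(2 9 5 3 8 6)| = 6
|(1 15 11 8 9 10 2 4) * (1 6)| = |(1 15 11 8 9 10 2 4 6)| = 9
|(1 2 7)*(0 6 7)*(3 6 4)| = 7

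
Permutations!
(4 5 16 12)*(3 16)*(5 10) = (3 16 12 4 10 5) = [0, 1, 2, 16, 10, 3, 6, 7, 8, 9, 5, 11, 4, 13, 14, 15, 12]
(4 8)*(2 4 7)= (2 4 8 7)= [0, 1, 4, 3, 8, 5, 6, 2, 7]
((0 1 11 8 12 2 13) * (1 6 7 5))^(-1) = (0 13 2 12 8 11 1 5 7 6) = [13, 5, 12, 3, 4, 7, 0, 6, 11, 9, 10, 1, 8, 2]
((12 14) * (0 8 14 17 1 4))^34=(0 4 1 17 12 14 8)=[4, 17, 2, 3, 1, 5, 6, 7, 0, 9, 10, 11, 14, 13, 8, 15, 16, 12]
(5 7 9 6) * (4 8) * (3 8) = (3 8 4)(5 7 9 6) = [0, 1, 2, 8, 3, 7, 5, 9, 4, 6]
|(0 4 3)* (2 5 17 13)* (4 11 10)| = |(0 11 10 4 3)(2 5 17 13)| = 20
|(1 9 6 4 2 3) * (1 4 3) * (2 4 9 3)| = |(1 3 9 6 2)| = 5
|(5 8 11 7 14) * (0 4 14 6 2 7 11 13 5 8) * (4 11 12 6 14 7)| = |(0 11 12 6 2 4 7 14 8 13 5)| = 11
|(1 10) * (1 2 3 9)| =|(1 10 2 3 9)| =5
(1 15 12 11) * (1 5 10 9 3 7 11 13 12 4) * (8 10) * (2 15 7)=[0, 7, 15, 2, 1, 8, 6, 11, 10, 3, 9, 5, 13, 12, 14, 4]=(1 7 11 5 8 10 9 3 2 15 4)(12 13)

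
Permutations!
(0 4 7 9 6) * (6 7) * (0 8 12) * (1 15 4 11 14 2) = [11, 15, 1, 3, 6, 5, 8, 9, 12, 7, 10, 14, 0, 13, 2, 4] = (0 11 14 2 1 15 4 6 8 12)(7 9)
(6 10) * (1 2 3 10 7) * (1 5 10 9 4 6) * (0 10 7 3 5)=(0 10 1 2 5 7)(3 9 4 6)=[10, 2, 5, 9, 6, 7, 3, 0, 8, 4, 1]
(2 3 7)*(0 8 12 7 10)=(0 8 12 7 2 3 10)=[8, 1, 3, 10, 4, 5, 6, 2, 12, 9, 0, 11, 7]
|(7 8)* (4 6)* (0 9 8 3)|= 10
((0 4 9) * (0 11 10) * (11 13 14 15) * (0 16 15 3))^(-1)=(0 3 14 13 9 4)(10 11 15 16)=[3, 1, 2, 14, 0, 5, 6, 7, 8, 4, 11, 15, 12, 9, 13, 16, 10]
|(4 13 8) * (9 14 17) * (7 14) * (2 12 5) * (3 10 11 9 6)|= 24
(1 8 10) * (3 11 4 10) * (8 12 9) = [0, 12, 2, 11, 10, 5, 6, 7, 3, 8, 1, 4, 9] = (1 12 9 8 3 11 4 10)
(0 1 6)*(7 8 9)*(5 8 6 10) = (0 1 10 5 8 9 7 6) = [1, 10, 2, 3, 4, 8, 0, 6, 9, 7, 5]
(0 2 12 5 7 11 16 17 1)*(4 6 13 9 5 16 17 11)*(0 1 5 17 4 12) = [2, 1, 0, 3, 6, 7, 13, 12, 8, 17, 10, 4, 16, 9, 14, 15, 11, 5] = (0 2)(4 6 13 9 17 5 7 12 16 11)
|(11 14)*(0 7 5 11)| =|(0 7 5 11 14)| =5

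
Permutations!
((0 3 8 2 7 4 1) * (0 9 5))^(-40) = [4, 8, 5, 1, 3, 7, 6, 0, 9, 2] = (0 4 3 1 8 9 2 5 7)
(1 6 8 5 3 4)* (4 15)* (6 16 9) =[0, 16, 2, 15, 1, 3, 8, 7, 5, 6, 10, 11, 12, 13, 14, 4, 9] =(1 16 9 6 8 5 3 15 4)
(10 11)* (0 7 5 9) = (0 7 5 9)(10 11) = [7, 1, 2, 3, 4, 9, 6, 5, 8, 0, 11, 10]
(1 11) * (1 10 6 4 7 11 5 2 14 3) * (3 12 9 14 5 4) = (1 4 7 11 10 6 3)(2 5)(9 14 12) = [0, 4, 5, 1, 7, 2, 3, 11, 8, 14, 6, 10, 9, 13, 12]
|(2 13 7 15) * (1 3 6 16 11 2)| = 9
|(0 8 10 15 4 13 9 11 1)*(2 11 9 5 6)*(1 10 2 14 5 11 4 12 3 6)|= 14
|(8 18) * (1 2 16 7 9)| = |(1 2 16 7 9)(8 18)| = 10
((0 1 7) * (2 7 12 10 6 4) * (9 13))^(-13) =(0 10 2 1 6 7 12 4)(9 13) =[10, 6, 1, 3, 0, 5, 7, 12, 8, 13, 2, 11, 4, 9]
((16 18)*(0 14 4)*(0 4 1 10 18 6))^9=(0 1 18 6 14 10 16)=[1, 18, 2, 3, 4, 5, 14, 7, 8, 9, 16, 11, 12, 13, 10, 15, 0, 17, 6]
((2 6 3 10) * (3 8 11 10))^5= (11)= [0, 1, 2, 3, 4, 5, 6, 7, 8, 9, 10, 11]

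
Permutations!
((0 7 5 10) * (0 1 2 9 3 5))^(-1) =(0 7)(1 10 5 3 9 2) =[7, 10, 1, 9, 4, 3, 6, 0, 8, 2, 5]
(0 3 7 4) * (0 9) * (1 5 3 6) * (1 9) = (0 6 9)(1 5 3 7 4) = [6, 5, 2, 7, 1, 3, 9, 4, 8, 0]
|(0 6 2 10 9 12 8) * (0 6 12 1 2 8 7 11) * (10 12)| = |(0 10 9 1 2 12 7 11)(6 8)| = 8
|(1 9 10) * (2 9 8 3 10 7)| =12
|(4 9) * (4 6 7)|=4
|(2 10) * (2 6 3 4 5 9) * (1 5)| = 8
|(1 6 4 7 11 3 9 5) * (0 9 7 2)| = 21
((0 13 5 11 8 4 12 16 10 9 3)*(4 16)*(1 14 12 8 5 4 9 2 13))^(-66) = (16) = [0, 1, 2, 3, 4, 5, 6, 7, 8, 9, 10, 11, 12, 13, 14, 15, 16]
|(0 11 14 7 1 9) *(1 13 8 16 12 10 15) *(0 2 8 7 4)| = |(0 11 14 4)(1 9 2 8 16 12 10 15)(7 13)| = 8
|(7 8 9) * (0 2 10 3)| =|(0 2 10 3)(7 8 9)| =12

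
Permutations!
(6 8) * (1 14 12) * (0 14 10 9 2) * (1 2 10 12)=(0 14 1 12 2)(6 8)(9 10)=[14, 12, 0, 3, 4, 5, 8, 7, 6, 10, 9, 11, 2, 13, 1]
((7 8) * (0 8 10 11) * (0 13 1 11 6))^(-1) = (0 6 10 7 8)(1 13 11) = [6, 13, 2, 3, 4, 5, 10, 8, 0, 9, 7, 1, 12, 11]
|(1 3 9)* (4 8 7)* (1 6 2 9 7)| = 15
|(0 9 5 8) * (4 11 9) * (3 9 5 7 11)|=8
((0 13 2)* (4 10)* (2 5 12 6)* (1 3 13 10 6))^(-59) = (0 10 4 6 2)(1 3 13 5 12) = [10, 3, 0, 13, 6, 12, 2, 7, 8, 9, 4, 11, 1, 5]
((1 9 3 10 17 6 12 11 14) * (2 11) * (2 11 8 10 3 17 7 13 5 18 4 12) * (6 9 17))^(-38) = (1 7 14 10 11 8 12 2 4 6 18 9 5 17 13) = [0, 7, 4, 3, 6, 17, 18, 14, 12, 5, 11, 8, 2, 1, 10, 15, 16, 13, 9]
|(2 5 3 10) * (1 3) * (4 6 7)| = |(1 3 10 2 5)(4 6 7)| = 15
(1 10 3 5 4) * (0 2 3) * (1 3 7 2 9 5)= (0 9 5 4 3 1 10)(2 7)= [9, 10, 7, 1, 3, 4, 6, 2, 8, 5, 0]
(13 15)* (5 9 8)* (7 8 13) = (5 9 13 15 7 8) = [0, 1, 2, 3, 4, 9, 6, 8, 5, 13, 10, 11, 12, 15, 14, 7]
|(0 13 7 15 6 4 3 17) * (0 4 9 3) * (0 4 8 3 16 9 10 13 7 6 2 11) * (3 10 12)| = 70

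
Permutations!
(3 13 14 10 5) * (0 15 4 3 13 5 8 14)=[15, 1, 2, 5, 3, 13, 6, 7, 14, 9, 8, 11, 12, 0, 10, 4]=(0 15 4 3 5 13)(8 14 10)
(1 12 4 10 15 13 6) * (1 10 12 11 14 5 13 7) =(1 11 14 5 13 6 10 15 7)(4 12) =[0, 11, 2, 3, 12, 13, 10, 1, 8, 9, 15, 14, 4, 6, 5, 7]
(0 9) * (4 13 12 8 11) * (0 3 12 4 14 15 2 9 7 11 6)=(0 7 11 14 15 2 9 3 12 8 6)(4 13)=[7, 1, 9, 12, 13, 5, 0, 11, 6, 3, 10, 14, 8, 4, 15, 2]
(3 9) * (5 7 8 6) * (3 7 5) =(3 9 7 8 6) =[0, 1, 2, 9, 4, 5, 3, 8, 6, 7]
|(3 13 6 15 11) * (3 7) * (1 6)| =|(1 6 15 11 7 3 13)| =7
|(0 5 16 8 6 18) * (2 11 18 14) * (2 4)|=|(0 5 16 8 6 14 4 2 11 18)|=10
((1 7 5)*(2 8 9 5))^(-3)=(1 8)(2 5)(7 9)=[0, 8, 5, 3, 4, 2, 6, 9, 1, 7]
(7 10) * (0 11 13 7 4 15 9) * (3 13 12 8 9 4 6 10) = [11, 1, 2, 13, 15, 5, 10, 3, 9, 0, 6, 12, 8, 7, 14, 4] = (0 11 12 8 9)(3 13 7)(4 15)(6 10)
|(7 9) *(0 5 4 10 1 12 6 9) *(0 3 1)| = 12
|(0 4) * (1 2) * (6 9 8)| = 6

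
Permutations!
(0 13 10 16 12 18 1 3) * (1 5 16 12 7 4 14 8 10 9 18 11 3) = (0 13 9 18 5 16 7 4 14 8 10 12 11 3) = [13, 1, 2, 0, 14, 16, 6, 4, 10, 18, 12, 3, 11, 9, 8, 15, 7, 17, 5]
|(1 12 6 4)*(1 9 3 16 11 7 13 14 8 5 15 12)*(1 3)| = 14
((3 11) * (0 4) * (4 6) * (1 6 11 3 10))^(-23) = [11, 6, 2, 3, 0, 5, 4, 7, 8, 9, 1, 10] = (0 11 10 1 6 4)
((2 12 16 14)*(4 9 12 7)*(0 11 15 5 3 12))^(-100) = [2, 1, 3, 0, 16, 9, 6, 12, 8, 14, 10, 7, 11, 13, 5, 4, 15] = (0 2 3)(4 16 15)(5 9 14)(7 12 11)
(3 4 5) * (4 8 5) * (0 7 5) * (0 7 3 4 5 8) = [3, 1, 2, 0, 5, 4, 6, 8, 7] = (0 3)(4 5)(7 8)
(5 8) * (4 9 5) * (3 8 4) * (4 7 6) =[0, 1, 2, 8, 9, 7, 4, 6, 3, 5] =(3 8)(4 9 5 7 6)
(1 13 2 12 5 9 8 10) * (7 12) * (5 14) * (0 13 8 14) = (0 13 2 7 12)(1 8 10)(5 9 14) = [13, 8, 7, 3, 4, 9, 6, 12, 10, 14, 1, 11, 0, 2, 5]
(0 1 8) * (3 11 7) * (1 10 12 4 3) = (0 10 12 4 3 11 7 1 8) = [10, 8, 2, 11, 3, 5, 6, 1, 0, 9, 12, 7, 4]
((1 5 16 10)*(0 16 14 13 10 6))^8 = [6, 13, 2, 3, 4, 10, 16, 7, 8, 9, 14, 11, 12, 5, 1, 15, 0] = (0 6 16)(1 13 5 10 14)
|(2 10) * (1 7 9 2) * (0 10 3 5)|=|(0 10 1 7 9 2 3 5)|=8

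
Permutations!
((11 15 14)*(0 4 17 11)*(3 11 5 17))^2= [3, 1, 2, 15, 11, 5, 6, 7, 8, 9, 10, 14, 12, 13, 4, 0, 16, 17]= (17)(0 3 15)(4 11 14)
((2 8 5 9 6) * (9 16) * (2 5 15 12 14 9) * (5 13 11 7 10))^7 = (2 13 8 11 15 7 12 10 14 5 9 16 6) = [0, 1, 13, 3, 4, 9, 2, 12, 11, 16, 14, 15, 10, 8, 5, 7, 6]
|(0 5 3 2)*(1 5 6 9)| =|(0 6 9 1 5 3 2)| =7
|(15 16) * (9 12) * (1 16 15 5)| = 6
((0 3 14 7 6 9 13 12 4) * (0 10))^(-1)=(0 10 4 12 13 9 6 7 14 3)=[10, 1, 2, 0, 12, 5, 7, 14, 8, 6, 4, 11, 13, 9, 3]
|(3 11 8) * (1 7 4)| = |(1 7 4)(3 11 8)| = 3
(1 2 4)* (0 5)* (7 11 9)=(0 5)(1 2 4)(7 11 9)=[5, 2, 4, 3, 1, 0, 6, 11, 8, 7, 10, 9]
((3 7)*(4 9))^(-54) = (9) = [0, 1, 2, 3, 4, 5, 6, 7, 8, 9]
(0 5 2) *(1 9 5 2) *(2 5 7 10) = [5, 9, 0, 3, 4, 1, 6, 10, 8, 7, 2] = (0 5 1 9 7 10 2)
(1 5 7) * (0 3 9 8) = (0 3 9 8)(1 5 7) = [3, 5, 2, 9, 4, 7, 6, 1, 0, 8]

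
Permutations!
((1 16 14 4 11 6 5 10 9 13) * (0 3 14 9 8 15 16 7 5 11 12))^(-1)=(0 12 4 14 3)(1 13 9 16 15 8 10 5 7)(6 11)=[12, 13, 2, 0, 14, 7, 11, 1, 10, 16, 5, 6, 4, 9, 3, 8, 15]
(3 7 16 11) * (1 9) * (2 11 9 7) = (1 7 16 9)(2 11 3) = [0, 7, 11, 2, 4, 5, 6, 16, 8, 1, 10, 3, 12, 13, 14, 15, 9]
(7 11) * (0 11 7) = (0 11) = [11, 1, 2, 3, 4, 5, 6, 7, 8, 9, 10, 0]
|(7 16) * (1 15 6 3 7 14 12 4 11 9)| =|(1 15 6 3 7 16 14 12 4 11 9)| =11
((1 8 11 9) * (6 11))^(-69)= (1 8 6 11 9)= [0, 8, 2, 3, 4, 5, 11, 7, 6, 1, 10, 9]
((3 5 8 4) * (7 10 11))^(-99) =(11)(3 5 8 4) =[0, 1, 2, 5, 3, 8, 6, 7, 4, 9, 10, 11]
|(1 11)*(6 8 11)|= |(1 6 8 11)|= 4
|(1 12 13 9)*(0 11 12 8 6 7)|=9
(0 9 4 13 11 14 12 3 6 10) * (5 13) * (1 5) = (0 9 4 1 5 13 11 14 12 3 6 10) = [9, 5, 2, 6, 1, 13, 10, 7, 8, 4, 0, 14, 3, 11, 12]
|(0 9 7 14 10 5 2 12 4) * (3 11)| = |(0 9 7 14 10 5 2 12 4)(3 11)| = 18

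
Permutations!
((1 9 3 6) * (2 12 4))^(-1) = (1 6 3 9)(2 4 12) = [0, 6, 4, 9, 12, 5, 3, 7, 8, 1, 10, 11, 2]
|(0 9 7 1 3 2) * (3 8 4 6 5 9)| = 21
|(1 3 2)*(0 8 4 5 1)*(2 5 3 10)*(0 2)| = 7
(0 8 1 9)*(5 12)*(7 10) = (0 8 1 9)(5 12)(7 10) = [8, 9, 2, 3, 4, 12, 6, 10, 1, 0, 7, 11, 5]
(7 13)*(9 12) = (7 13)(9 12) = [0, 1, 2, 3, 4, 5, 6, 13, 8, 12, 10, 11, 9, 7]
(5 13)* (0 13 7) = [13, 1, 2, 3, 4, 7, 6, 0, 8, 9, 10, 11, 12, 5] = (0 13 5 7)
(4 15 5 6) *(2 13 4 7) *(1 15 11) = [0, 15, 13, 3, 11, 6, 7, 2, 8, 9, 10, 1, 12, 4, 14, 5] = (1 15 5 6 7 2 13 4 11)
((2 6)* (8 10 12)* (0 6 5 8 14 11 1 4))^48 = (0 8 11 6 10 1 2 12 4 5 14) = [8, 2, 12, 3, 5, 14, 10, 7, 11, 9, 1, 6, 4, 13, 0]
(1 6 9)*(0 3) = (0 3)(1 6 9) = [3, 6, 2, 0, 4, 5, 9, 7, 8, 1]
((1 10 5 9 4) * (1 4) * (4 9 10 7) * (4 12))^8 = [0, 4, 2, 3, 7, 5, 6, 9, 8, 12, 10, 11, 1] = (1 4 7 9 12)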